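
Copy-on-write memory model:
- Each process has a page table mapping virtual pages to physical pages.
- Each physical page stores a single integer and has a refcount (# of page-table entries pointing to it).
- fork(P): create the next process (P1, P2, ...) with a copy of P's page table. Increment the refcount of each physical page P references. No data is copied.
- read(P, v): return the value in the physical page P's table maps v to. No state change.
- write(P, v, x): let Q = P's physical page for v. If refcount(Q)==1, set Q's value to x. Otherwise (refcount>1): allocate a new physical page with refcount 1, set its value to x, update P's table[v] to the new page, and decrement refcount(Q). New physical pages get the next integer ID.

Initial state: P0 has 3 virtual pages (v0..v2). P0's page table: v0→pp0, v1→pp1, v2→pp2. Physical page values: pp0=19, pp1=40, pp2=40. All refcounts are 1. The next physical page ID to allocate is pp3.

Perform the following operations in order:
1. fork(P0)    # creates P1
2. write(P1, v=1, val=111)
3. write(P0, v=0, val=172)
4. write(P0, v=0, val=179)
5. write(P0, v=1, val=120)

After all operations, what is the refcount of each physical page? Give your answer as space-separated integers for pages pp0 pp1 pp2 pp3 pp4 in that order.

Answer: 1 1 2 1 1

Derivation:
Op 1: fork(P0) -> P1. 3 ppages; refcounts: pp0:2 pp1:2 pp2:2
Op 2: write(P1, v1, 111). refcount(pp1)=2>1 -> COPY to pp3. 4 ppages; refcounts: pp0:2 pp1:1 pp2:2 pp3:1
Op 3: write(P0, v0, 172). refcount(pp0)=2>1 -> COPY to pp4. 5 ppages; refcounts: pp0:1 pp1:1 pp2:2 pp3:1 pp4:1
Op 4: write(P0, v0, 179). refcount(pp4)=1 -> write in place. 5 ppages; refcounts: pp0:1 pp1:1 pp2:2 pp3:1 pp4:1
Op 5: write(P0, v1, 120). refcount(pp1)=1 -> write in place. 5 ppages; refcounts: pp0:1 pp1:1 pp2:2 pp3:1 pp4:1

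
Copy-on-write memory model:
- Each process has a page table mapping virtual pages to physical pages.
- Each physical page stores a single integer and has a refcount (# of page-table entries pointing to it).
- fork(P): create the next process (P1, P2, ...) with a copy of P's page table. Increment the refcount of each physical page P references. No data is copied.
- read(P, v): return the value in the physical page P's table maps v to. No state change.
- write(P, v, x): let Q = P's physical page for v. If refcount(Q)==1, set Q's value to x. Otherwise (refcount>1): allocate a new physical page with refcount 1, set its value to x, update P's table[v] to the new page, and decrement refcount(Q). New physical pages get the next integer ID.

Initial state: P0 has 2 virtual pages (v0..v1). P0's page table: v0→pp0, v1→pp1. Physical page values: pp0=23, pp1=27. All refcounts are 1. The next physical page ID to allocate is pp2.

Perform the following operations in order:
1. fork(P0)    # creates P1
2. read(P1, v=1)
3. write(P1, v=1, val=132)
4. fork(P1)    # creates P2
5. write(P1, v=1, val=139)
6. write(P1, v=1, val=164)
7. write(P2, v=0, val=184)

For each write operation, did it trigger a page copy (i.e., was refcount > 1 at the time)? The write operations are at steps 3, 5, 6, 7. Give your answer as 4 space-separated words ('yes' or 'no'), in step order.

Op 1: fork(P0) -> P1. 2 ppages; refcounts: pp0:2 pp1:2
Op 2: read(P1, v1) -> 27. No state change.
Op 3: write(P1, v1, 132). refcount(pp1)=2>1 -> COPY to pp2. 3 ppages; refcounts: pp0:2 pp1:1 pp2:1
Op 4: fork(P1) -> P2. 3 ppages; refcounts: pp0:3 pp1:1 pp2:2
Op 5: write(P1, v1, 139). refcount(pp2)=2>1 -> COPY to pp3. 4 ppages; refcounts: pp0:3 pp1:1 pp2:1 pp3:1
Op 6: write(P1, v1, 164). refcount(pp3)=1 -> write in place. 4 ppages; refcounts: pp0:3 pp1:1 pp2:1 pp3:1
Op 7: write(P2, v0, 184). refcount(pp0)=3>1 -> COPY to pp4. 5 ppages; refcounts: pp0:2 pp1:1 pp2:1 pp3:1 pp4:1

yes yes no yes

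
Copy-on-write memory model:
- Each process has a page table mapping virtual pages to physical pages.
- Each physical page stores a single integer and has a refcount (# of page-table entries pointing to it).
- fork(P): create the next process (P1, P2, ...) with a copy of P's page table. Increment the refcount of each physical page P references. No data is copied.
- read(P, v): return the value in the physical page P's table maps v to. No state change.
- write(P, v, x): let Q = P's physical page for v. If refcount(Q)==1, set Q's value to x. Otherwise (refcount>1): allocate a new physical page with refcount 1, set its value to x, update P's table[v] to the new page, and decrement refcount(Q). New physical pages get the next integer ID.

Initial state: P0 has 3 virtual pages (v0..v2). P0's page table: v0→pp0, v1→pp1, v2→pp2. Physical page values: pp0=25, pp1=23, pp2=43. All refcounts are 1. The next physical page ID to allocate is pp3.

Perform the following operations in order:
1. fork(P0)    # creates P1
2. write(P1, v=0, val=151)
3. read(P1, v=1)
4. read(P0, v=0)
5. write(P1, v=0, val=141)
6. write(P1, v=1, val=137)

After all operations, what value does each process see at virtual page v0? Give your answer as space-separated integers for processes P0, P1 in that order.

Op 1: fork(P0) -> P1. 3 ppages; refcounts: pp0:2 pp1:2 pp2:2
Op 2: write(P1, v0, 151). refcount(pp0)=2>1 -> COPY to pp3. 4 ppages; refcounts: pp0:1 pp1:2 pp2:2 pp3:1
Op 3: read(P1, v1) -> 23. No state change.
Op 4: read(P0, v0) -> 25. No state change.
Op 5: write(P1, v0, 141). refcount(pp3)=1 -> write in place. 4 ppages; refcounts: pp0:1 pp1:2 pp2:2 pp3:1
Op 6: write(P1, v1, 137). refcount(pp1)=2>1 -> COPY to pp4. 5 ppages; refcounts: pp0:1 pp1:1 pp2:2 pp3:1 pp4:1
P0: v0 -> pp0 = 25
P1: v0 -> pp3 = 141

Answer: 25 141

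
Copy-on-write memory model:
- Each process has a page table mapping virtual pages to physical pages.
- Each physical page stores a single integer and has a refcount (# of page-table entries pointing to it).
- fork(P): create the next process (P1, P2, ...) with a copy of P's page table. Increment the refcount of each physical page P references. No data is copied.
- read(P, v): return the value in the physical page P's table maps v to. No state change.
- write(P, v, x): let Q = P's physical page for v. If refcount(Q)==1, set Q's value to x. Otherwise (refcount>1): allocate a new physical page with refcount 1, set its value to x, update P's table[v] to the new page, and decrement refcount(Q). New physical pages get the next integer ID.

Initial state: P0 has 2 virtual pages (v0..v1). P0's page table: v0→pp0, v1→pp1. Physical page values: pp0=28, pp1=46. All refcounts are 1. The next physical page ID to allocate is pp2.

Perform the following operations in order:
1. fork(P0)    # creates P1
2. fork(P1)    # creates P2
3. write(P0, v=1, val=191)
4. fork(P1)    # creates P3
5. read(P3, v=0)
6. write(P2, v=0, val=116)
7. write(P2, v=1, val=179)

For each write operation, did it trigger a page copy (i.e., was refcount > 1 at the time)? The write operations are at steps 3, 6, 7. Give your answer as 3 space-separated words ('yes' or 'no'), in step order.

Op 1: fork(P0) -> P1. 2 ppages; refcounts: pp0:2 pp1:2
Op 2: fork(P1) -> P2. 2 ppages; refcounts: pp0:3 pp1:3
Op 3: write(P0, v1, 191). refcount(pp1)=3>1 -> COPY to pp2. 3 ppages; refcounts: pp0:3 pp1:2 pp2:1
Op 4: fork(P1) -> P3. 3 ppages; refcounts: pp0:4 pp1:3 pp2:1
Op 5: read(P3, v0) -> 28. No state change.
Op 6: write(P2, v0, 116). refcount(pp0)=4>1 -> COPY to pp3. 4 ppages; refcounts: pp0:3 pp1:3 pp2:1 pp3:1
Op 7: write(P2, v1, 179). refcount(pp1)=3>1 -> COPY to pp4. 5 ppages; refcounts: pp0:3 pp1:2 pp2:1 pp3:1 pp4:1

yes yes yes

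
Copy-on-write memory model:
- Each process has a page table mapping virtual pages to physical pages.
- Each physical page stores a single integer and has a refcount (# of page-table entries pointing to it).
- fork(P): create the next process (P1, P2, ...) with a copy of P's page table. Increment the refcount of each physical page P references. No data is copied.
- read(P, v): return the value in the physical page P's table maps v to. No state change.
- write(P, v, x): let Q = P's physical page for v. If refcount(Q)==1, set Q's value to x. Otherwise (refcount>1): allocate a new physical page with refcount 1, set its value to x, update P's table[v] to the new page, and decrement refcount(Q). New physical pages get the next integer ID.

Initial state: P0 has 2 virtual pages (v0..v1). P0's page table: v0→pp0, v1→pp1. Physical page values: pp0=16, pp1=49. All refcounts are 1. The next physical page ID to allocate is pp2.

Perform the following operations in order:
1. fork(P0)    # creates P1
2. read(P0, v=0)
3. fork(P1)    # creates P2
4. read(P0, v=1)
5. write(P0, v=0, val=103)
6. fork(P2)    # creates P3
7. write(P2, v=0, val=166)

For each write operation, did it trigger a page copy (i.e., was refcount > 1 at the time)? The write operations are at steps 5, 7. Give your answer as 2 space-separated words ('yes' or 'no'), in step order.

Op 1: fork(P0) -> P1. 2 ppages; refcounts: pp0:2 pp1:2
Op 2: read(P0, v0) -> 16. No state change.
Op 3: fork(P1) -> P2. 2 ppages; refcounts: pp0:3 pp1:3
Op 4: read(P0, v1) -> 49. No state change.
Op 5: write(P0, v0, 103). refcount(pp0)=3>1 -> COPY to pp2. 3 ppages; refcounts: pp0:2 pp1:3 pp2:1
Op 6: fork(P2) -> P3. 3 ppages; refcounts: pp0:3 pp1:4 pp2:1
Op 7: write(P2, v0, 166). refcount(pp0)=3>1 -> COPY to pp3. 4 ppages; refcounts: pp0:2 pp1:4 pp2:1 pp3:1

yes yes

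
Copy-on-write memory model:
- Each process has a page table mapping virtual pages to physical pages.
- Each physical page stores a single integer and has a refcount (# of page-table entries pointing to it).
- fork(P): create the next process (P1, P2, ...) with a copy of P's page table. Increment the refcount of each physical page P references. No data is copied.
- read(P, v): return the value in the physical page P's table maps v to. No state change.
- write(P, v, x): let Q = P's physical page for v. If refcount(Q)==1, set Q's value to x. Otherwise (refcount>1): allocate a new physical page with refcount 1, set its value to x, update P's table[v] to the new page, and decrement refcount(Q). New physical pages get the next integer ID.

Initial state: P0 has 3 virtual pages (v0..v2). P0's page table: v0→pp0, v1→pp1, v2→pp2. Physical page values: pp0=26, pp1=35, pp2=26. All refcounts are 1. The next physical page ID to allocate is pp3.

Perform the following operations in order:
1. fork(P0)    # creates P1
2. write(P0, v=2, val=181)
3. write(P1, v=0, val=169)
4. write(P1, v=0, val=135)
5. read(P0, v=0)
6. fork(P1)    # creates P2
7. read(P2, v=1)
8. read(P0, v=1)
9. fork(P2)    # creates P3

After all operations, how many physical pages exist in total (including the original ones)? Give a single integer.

Op 1: fork(P0) -> P1. 3 ppages; refcounts: pp0:2 pp1:2 pp2:2
Op 2: write(P0, v2, 181). refcount(pp2)=2>1 -> COPY to pp3. 4 ppages; refcounts: pp0:2 pp1:2 pp2:1 pp3:1
Op 3: write(P1, v0, 169). refcount(pp0)=2>1 -> COPY to pp4. 5 ppages; refcounts: pp0:1 pp1:2 pp2:1 pp3:1 pp4:1
Op 4: write(P1, v0, 135). refcount(pp4)=1 -> write in place. 5 ppages; refcounts: pp0:1 pp1:2 pp2:1 pp3:1 pp4:1
Op 5: read(P0, v0) -> 26. No state change.
Op 6: fork(P1) -> P2. 5 ppages; refcounts: pp0:1 pp1:3 pp2:2 pp3:1 pp4:2
Op 7: read(P2, v1) -> 35. No state change.
Op 8: read(P0, v1) -> 35. No state change.
Op 9: fork(P2) -> P3. 5 ppages; refcounts: pp0:1 pp1:4 pp2:3 pp3:1 pp4:3

Answer: 5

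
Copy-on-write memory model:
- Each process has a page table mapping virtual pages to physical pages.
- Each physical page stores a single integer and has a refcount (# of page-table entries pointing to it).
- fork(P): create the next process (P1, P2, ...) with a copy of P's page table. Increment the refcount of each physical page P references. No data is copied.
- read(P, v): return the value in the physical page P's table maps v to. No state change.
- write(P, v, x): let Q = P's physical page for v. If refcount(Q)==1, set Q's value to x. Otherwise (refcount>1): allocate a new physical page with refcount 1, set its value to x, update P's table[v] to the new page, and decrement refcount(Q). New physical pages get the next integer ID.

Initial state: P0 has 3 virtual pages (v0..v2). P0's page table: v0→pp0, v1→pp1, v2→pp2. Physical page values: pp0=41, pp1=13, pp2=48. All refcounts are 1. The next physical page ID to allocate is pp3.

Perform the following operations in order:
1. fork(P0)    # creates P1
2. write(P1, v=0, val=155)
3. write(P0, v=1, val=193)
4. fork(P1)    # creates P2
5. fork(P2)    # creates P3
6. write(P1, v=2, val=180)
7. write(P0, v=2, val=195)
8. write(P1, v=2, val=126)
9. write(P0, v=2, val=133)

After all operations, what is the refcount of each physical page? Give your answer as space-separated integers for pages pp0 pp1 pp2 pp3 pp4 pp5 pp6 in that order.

Answer: 1 3 2 3 1 1 1

Derivation:
Op 1: fork(P0) -> P1. 3 ppages; refcounts: pp0:2 pp1:2 pp2:2
Op 2: write(P1, v0, 155). refcount(pp0)=2>1 -> COPY to pp3. 4 ppages; refcounts: pp0:1 pp1:2 pp2:2 pp3:1
Op 3: write(P0, v1, 193). refcount(pp1)=2>1 -> COPY to pp4. 5 ppages; refcounts: pp0:1 pp1:1 pp2:2 pp3:1 pp4:1
Op 4: fork(P1) -> P2. 5 ppages; refcounts: pp0:1 pp1:2 pp2:3 pp3:2 pp4:1
Op 5: fork(P2) -> P3. 5 ppages; refcounts: pp0:1 pp1:3 pp2:4 pp3:3 pp4:1
Op 6: write(P1, v2, 180). refcount(pp2)=4>1 -> COPY to pp5. 6 ppages; refcounts: pp0:1 pp1:3 pp2:3 pp3:3 pp4:1 pp5:1
Op 7: write(P0, v2, 195). refcount(pp2)=3>1 -> COPY to pp6. 7 ppages; refcounts: pp0:1 pp1:3 pp2:2 pp3:3 pp4:1 pp5:1 pp6:1
Op 8: write(P1, v2, 126). refcount(pp5)=1 -> write in place. 7 ppages; refcounts: pp0:1 pp1:3 pp2:2 pp3:3 pp4:1 pp5:1 pp6:1
Op 9: write(P0, v2, 133). refcount(pp6)=1 -> write in place. 7 ppages; refcounts: pp0:1 pp1:3 pp2:2 pp3:3 pp4:1 pp5:1 pp6:1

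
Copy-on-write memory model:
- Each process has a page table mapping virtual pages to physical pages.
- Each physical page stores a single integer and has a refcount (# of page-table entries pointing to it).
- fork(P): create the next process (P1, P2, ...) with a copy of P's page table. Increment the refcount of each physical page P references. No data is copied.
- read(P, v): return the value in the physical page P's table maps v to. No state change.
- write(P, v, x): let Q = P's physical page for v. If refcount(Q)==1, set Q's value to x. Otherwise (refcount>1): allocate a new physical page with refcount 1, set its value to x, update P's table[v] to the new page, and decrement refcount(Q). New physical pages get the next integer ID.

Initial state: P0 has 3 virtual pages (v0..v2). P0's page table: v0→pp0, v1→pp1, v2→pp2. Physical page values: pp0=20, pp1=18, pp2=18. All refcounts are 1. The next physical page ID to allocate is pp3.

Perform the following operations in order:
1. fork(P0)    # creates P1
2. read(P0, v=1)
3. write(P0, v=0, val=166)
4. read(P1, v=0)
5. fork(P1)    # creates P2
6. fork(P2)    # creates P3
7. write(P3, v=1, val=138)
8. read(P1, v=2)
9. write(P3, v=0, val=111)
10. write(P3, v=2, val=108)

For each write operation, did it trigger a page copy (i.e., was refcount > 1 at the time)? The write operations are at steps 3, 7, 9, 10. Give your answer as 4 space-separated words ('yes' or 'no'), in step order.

Op 1: fork(P0) -> P1. 3 ppages; refcounts: pp0:2 pp1:2 pp2:2
Op 2: read(P0, v1) -> 18. No state change.
Op 3: write(P0, v0, 166). refcount(pp0)=2>1 -> COPY to pp3. 4 ppages; refcounts: pp0:1 pp1:2 pp2:2 pp3:1
Op 4: read(P1, v0) -> 20. No state change.
Op 5: fork(P1) -> P2. 4 ppages; refcounts: pp0:2 pp1:3 pp2:3 pp3:1
Op 6: fork(P2) -> P3. 4 ppages; refcounts: pp0:3 pp1:4 pp2:4 pp3:1
Op 7: write(P3, v1, 138). refcount(pp1)=4>1 -> COPY to pp4. 5 ppages; refcounts: pp0:3 pp1:3 pp2:4 pp3:1 pp4:1
Op 8: read(P1, v2) -> 18. No state change.
Op 9: write(P3, v0, 111). refcount(pp0)=3>1 -> COPY to pp5. 6 ppages; refcounts: pp0:2 pp1:3 pp2:4 pp3:1 pp4:1 pp5:1
Op 10: write(P3, v2, 108). refcount(pp2)=4>1 -> COPY to pp6. 7 ppages; refcounts: pp0:2 pp1:3 pp2:3 pp3:1 pp4:1 pp5:1 pp6:1

yes yes yes yes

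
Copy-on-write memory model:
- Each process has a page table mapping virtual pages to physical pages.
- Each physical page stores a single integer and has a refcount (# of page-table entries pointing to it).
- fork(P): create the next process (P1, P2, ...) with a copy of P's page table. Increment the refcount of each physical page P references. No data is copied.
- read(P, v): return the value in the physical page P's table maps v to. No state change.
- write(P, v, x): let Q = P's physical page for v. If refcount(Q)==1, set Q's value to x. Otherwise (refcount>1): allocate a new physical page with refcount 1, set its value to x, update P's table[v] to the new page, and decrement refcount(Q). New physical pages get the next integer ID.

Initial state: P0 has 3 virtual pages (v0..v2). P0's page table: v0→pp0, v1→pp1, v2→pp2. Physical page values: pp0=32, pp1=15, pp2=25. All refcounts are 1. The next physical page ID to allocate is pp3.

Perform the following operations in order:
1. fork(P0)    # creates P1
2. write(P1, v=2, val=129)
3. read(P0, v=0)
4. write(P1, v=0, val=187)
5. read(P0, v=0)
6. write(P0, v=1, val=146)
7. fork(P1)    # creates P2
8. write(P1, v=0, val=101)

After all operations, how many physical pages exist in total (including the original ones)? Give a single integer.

Answer: 7

Derivation:
Op 1: fork(P0) -> P1. 3 ppages; refcounts: pp0:2 pp1:2 pp2:2
Op 2: write(P1, v2, 129). refcount(pp2)=2>1 -> COPY to pp3. 4 ppages; refcounts: pp0:2 pp1:2 pp2:1 pp3:1
Op 3: read(P0, v0) -> 32. No state change.
Op 4: write(P1, v0, 187). refcount(pp0)=2>1 -> COPY to pp4. 5 ppages; refcounts: pp0:1 pp1:2 pp2:1 pp3:1 pp4:1
Op 5: read(P0, v0) -> 32. No state change.
Op 6: write(P0, v1, 146). refcount(pp1)=2>1 -> COPY to pp5. 6 ppages; refcounts: pp0:1 pp1:1 pp2:1 pp3:1 pp4:1 pp5:1
Op 7: fork(P1) -> P2. 6 ppages; refcounts: pp0:1 pp1:2 pp2:1 pp3:2 pp4:2 pp5:1
Op 8: write(P1, v0, 101). refcount(pp4)=2>1 -> COPY to pp6. 7 ppages; refcounts: pp0:1 pp1:2 pp2:1 pp3:2 pp4:1 pp5:1 pp6:1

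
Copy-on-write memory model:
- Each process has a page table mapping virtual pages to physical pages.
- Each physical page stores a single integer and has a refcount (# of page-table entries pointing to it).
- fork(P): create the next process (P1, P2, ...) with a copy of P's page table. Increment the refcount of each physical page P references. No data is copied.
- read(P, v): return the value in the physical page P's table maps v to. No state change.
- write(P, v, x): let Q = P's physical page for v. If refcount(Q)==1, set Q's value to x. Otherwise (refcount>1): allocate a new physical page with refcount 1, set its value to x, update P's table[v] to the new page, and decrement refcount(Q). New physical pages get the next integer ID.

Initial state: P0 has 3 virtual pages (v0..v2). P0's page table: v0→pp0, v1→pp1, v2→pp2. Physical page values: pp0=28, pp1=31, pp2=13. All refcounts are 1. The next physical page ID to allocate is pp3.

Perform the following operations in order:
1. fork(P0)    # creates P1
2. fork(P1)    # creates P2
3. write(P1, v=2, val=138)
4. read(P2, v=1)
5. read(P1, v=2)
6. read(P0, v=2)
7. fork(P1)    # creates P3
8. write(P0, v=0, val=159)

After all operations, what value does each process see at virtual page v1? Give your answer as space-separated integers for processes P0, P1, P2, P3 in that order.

Op 1: fork(P0) -> P1. 3 ppages; refcounts: pp0:2 pp1:2 pp2:2
Op 2: fork(P1) -> P2. 3 ppages; refcounts: pp0:3 pp1:3 pp2:3
Op 3: write(P1, v2, 138). refcount(pp2)=3>1 -> COPY to pp3. 4 ppages; refcounts: pp0:3 pp1:3 pp2:2 pp3:1
Op 4: read(P2, v1) -> 31. No state change.
Op 5: read(P1, v2) -> 138. No state change.
Op 6: read(P0, v2) -> 13. No state change.
Op 7: fork(P1) -> P3. 4 ppages; refcounts: pp0:4 pp1:4 pp2:2 pp3:2
Op 8: write(P0, v0, 159). refcount(pp0)=4>1 -> COPY to pp4. 5 ppages; refcounts: pp0:3 pp1:4 pp2:2 pp3:2 pp4:1
P0: v1 -> pp1 = 31
P1: v1 -> pp1 = 31
P2: v1 -> pp1 = 31
P3: v1 -> pp1 = 31

Answer: 31 31 31 31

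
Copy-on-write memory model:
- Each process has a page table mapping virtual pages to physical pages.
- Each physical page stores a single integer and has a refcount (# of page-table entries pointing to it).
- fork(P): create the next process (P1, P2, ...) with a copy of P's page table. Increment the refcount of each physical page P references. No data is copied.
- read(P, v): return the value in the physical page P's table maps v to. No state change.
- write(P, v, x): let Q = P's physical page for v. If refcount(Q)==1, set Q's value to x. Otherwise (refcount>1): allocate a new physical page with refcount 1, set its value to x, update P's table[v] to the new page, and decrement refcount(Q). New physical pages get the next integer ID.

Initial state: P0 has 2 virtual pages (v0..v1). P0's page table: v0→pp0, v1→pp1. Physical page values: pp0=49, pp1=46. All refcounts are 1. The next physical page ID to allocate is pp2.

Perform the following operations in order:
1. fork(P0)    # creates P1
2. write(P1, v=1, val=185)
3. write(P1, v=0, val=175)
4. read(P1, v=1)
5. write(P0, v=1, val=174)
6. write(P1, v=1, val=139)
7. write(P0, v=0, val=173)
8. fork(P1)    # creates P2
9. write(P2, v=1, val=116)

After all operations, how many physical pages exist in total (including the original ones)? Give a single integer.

Answer: 5

Derivation:
Op 1: fork(P0) -> P1. 2 ppages; refcounts: pp0:2 pp1:2
Op 2: write(P1, v1, 185). refcount(pp1)=2>1 -> COPY to pp2. 3 ppages; refcounts: pp0:2 pp1:1 pp2:1
Op 3: write(P1, v0, 175). refcount(pp0)=2>1 -> COPY to pp3. 4 ppages; refcounts: pp0:1 pp1:1 pp2:1 pp3:1
Op 4: read(P1, v1) -> 185. No state change.
Op 5: write(P0, v1, 174). refcount(pp1)=1 -> write in place. 4 ppages; refcounts: pp0:1 pp1:1 pp2:1 pp3:1
Op 6: write(P1, v1, 139). refcount(pp2)=1 -> write in place. 4 ppages; refcounts: pp0:1 pp1:1 pp2:1 pp3:1
Op 7: write(P0, v0, 173). refcount(pp0)=1 -> write in place. 4 ppages; refcounts: pp0:1 pp1:1 pp2:1 pp3:1
Op 8: fork(P1) -> P2. 4 ppages; refcounts: pp0:1 pp1:1 pp2:2 pp3:2
Op 9: write(P2, v1, 116). refcount(pp2)=2>1 -> COPY to pp4. 5 ppages; refcounts: pp0:1 pp1:1 pp2:1 pp3:2 pp4:1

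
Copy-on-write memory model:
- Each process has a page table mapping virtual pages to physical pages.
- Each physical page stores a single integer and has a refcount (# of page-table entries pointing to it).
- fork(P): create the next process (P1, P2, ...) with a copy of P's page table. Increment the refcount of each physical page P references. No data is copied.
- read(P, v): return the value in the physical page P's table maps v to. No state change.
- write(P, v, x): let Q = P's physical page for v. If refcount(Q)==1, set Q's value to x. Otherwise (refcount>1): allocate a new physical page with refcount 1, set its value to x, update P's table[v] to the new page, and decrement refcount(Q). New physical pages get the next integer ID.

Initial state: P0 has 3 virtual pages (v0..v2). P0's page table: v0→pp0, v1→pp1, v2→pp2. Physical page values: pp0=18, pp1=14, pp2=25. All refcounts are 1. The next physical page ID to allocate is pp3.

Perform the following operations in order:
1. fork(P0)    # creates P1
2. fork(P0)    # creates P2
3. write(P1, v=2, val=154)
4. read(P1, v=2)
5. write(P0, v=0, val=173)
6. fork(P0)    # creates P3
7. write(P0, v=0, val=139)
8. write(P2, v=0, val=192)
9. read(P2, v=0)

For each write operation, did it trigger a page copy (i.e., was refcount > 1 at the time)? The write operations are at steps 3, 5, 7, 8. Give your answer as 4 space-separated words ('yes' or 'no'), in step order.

Op 1: fork(P0) -> P1. 3 ppages; refcounts: pp0:2 pp1:2 pp2:2
Op 2: fork(P0) -> P2. 3 ppages; refcounts: pp0:3 pp1:3 pp2:3
Op 3: write(P1, v2, 154). refcount(pp2)=3>1 -> COPY to pp3. 4 ppages; refcounts: pp0:3 pp1:3 pp2:2 pp3:1
Op 4: read(P1, v2) -> 154. No state change.
Op 5: write(P0, v0, 173). refcount(pp0)=3>1 -> COPY to pp4. 5 ppages; refcounts: pp0:2 pp1:3 pp2:2 pp3:1 pp4:1
Op 6: fork(P0) -> P3. 5 ppages; refcounts: pp0:2 pp1:4 pp2:3 pp3:1 pp4:2
Op 7: write(P0, v0, 139). refcount(pp4)=2>1 -> COPY to pp5. 6 ppages; refcounts: pp0:2 pp1:4 pp2:3 pp3:1 pp4:1 pp5:1
Op 8: write(P2, v0, 192). refcount(pp0)=2>1 -> COPY to pp6. 7 ppages; refcounts: pp0:1 pp1:4 pp2:3 pp3:1 pp4:1 pp5:1 pp6:1
Op 9: read(P2, v0) -> 192. No state change.

yes yes yes yes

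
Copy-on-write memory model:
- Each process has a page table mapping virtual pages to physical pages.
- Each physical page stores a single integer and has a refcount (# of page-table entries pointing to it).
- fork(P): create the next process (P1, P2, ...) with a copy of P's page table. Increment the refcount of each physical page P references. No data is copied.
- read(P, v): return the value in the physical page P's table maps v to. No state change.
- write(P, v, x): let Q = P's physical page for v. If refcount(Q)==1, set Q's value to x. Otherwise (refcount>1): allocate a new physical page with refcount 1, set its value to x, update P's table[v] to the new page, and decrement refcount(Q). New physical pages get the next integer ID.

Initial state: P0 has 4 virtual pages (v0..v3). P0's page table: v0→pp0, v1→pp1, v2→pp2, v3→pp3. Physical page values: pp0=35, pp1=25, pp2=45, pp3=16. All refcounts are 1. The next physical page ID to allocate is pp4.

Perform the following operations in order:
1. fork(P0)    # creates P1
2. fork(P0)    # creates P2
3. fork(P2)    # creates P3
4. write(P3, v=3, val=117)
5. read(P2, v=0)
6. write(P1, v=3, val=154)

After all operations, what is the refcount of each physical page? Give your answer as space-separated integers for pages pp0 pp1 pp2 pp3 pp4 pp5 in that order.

Op 1: fork(P0) -> P1. 4 ppages; refcounts: pp0:2 pp1:2 pp2:2 pp3:2
Op 2: fork(P0) -> P2. 4 ppages; refcounts: pp0:3 pp1:3 pp2:3 pp3:3
Op 3: fork(P2) -> P3. 4 ppages; refcounts: pp0:4 pp1:4 pp2:4 pp3:4
Op 4: write(P3, v3, 117). refcount(pp3)=4>1 -> COPY to pp4. 5 ppages; refcounts: pp0:4 pp1:4 pp2:4 pp3:3 pp4:1
Op 5: read(P2, v0) -> 35. No state change.
Op 6: write(P1, v3, 154). refcount(pp3)=3>1 -> COPY to pp5. 6 ppages; refcounts: pp0:4 pp1:4 pp2:4 pp3:2 pp4:1 pp5:1

Answer: 4 4 4 2 1 1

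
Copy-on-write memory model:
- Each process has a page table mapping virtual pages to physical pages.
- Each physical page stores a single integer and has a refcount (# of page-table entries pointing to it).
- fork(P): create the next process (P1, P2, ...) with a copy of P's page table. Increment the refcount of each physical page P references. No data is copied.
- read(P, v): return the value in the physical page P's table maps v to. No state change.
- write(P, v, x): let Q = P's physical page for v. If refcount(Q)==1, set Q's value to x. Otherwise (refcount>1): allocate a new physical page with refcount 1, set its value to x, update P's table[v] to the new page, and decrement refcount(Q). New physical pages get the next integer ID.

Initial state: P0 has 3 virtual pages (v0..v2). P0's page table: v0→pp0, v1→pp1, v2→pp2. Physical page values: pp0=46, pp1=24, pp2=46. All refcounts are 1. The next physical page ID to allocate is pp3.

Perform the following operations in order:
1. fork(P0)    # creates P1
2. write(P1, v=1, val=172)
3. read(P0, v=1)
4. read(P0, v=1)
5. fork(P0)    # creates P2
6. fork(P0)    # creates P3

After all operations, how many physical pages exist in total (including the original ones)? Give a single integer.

Answer: 4

Derivation:
Op 1: fork(P0) -> P1. 3 ppages; refcounts: pp0:2 pp1:2 pp2:2
Op 2: write(P1, v1, 172). refcount(pp1)=2>1 -> COPY to pp3. 4 ppages; refcounts: pp0:2 pp1:1 pp2:2 pp3:1
Op 3: read(P0, v1) -> 24. No state change.
Op 4: read(P0, v1) -> 24. No state change.
Op 5: fork(P0) -> P2. 4 ppages; refcounts: pp0:3 pp1:2 pp2:3 pp3:1
Op 6: fork(P0) -> P3. 4 ppages; refcounts: pp0:4 pp1:3 pp2:4 pp3:1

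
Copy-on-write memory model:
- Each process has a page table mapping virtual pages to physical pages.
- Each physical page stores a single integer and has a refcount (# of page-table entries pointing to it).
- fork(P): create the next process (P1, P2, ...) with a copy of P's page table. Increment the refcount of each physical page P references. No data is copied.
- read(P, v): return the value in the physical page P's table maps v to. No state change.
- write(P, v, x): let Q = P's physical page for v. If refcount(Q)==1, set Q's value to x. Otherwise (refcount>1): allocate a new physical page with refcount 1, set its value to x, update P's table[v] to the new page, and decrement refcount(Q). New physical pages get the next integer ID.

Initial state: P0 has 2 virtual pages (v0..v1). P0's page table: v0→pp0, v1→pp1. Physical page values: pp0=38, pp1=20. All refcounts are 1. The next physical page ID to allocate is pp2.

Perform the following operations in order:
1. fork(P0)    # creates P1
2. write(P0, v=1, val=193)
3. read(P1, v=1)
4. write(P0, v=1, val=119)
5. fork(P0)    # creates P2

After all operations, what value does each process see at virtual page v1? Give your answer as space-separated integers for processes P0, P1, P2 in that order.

Op 1: fork(P0) -> P1. 2 ppages; refcounts: pp0:2 pp1:2
Op 2: write(P0, v1, 193). refcount(pp1)=2>1 -> COPY to pp2. 3 ppages; refcounts: pp0:2 pp1:1 pp2:1
Op 3: read(P1, v1) -> 20. No state change.
Op 4: write(P0, v1, 119). refcount(pp2)=1 -> write in place. 3 ppages; refcounts: pp0:2 pp1:1 pp2:1
Op 5: fork(P0) -> P2. 3 ppages; refcounts: pp0:3 pp1:1 pp2:2
P0: v1 -> pp2 = 119
P1: v1 -> pp1 = 20
P2: v1 -> pp2 = 119

Answer: 119 20 119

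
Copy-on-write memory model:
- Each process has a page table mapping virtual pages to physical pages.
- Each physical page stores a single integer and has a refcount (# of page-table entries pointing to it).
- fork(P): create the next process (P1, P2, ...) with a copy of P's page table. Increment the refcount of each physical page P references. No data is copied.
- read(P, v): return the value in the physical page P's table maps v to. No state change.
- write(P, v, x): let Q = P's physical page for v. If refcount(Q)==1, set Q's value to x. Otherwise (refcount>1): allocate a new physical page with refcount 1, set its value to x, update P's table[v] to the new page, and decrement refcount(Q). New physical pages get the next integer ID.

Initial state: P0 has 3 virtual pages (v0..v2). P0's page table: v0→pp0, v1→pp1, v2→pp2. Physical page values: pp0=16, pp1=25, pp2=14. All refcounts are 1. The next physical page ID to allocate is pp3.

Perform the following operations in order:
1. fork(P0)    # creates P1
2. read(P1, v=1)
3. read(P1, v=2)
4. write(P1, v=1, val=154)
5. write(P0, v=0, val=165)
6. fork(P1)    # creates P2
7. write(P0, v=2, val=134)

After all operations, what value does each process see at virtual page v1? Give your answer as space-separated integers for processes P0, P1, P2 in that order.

Answer: 25 154 154

Derivation:
Op 1: fork(P0) -> P1. 3 ppages; refcounts: pp0:2 pp1:2 pp2:2
Op 2: read(P1, v1) -> 25. No state change.
Op 3: read(P1, v2) -> 14. No state change.
Op 4: write(P1, v1, 154). refcount(pp1)=2>1 -> COPY to pp3. 4 ppages; refcounts: pp0:2 pp1:1 pp2:2 pp3:1
Op 5: write(P0, v0, 165). refcount(pp0)=2>1 -> COPY to pp4. 5 ppages; refcounts: pp0:1 pp1:1 pp2:2 pp3:1 pp4:1
Op 6: fork(P1) -> P2. 5 ppages; refcounts: pp0:2 pp1:1 pp2:3 pp3:2 pp4:1
Op 7: write(P0, v2, 134). refcount(pp2)=3>1 -> COPY to pp5. 6 ppages; refcounts: pp0:2 pp1:1 pp2:2 pp3:2 pp4:1 pp5:1
P0: v1 -> pp1 = 25
P1: v1 -> pp3 = 154
P2: v1 -> pp3 = 154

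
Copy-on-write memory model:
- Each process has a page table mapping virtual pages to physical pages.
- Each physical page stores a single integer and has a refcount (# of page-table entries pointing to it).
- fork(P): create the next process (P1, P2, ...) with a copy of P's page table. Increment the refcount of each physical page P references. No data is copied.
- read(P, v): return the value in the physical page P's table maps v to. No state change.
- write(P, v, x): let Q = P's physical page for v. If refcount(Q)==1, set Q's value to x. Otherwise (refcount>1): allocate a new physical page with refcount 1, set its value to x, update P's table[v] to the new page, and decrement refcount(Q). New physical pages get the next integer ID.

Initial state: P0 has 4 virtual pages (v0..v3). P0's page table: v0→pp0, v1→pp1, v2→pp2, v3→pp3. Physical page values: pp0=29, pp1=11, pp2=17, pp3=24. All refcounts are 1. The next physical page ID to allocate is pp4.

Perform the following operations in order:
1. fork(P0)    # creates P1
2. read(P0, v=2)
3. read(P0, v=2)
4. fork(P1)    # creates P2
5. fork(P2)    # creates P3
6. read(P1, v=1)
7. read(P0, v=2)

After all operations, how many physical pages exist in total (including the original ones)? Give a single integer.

Op 1: fork(P0) -> P1. 4 ppages; refcounts: pp0:2 pp1:2 pp2:2 pp3:2
Op 2: read(P0, v2) -> 17. No state change.
Op 3: read(P0, v2) -> 17. No state change.
Op 4: fork(P1) -> P2. 4 ppages; refcounts: pp0:3 pp1:3 pp2:3 pp3:3
Op 5: fork(P2) -> P3. 4 ppages; refcounts: pp0:4 pp1:4 pp2:4 pp3:4
Op 6: read(P1, v1) -> 11. No state change.
Op 7: read(P0, v2) -> 17. No state change.

Answer: 4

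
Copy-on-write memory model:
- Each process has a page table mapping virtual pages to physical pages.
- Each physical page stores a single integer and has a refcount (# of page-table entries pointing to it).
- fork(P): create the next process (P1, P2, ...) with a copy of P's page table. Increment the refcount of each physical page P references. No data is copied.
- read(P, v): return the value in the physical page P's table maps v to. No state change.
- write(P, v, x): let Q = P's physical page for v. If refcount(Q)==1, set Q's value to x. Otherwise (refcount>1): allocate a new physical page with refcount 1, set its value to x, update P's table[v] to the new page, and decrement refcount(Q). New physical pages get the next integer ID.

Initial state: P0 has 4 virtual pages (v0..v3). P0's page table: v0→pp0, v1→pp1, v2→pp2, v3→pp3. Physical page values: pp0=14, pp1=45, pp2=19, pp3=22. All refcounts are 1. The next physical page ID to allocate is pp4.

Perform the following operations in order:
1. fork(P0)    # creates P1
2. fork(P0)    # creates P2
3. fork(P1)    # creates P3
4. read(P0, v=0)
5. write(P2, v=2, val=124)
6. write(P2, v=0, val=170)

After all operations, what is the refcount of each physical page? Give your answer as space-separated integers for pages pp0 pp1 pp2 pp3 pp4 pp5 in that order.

Answer: 3 4 3 4 1 1

Derivation:
Op 1: fork(P0) -> P1. 4 ppages; refcounts: pp0:2 pp1:2 pp2:2 pp3:2
Op 2: fork(P0) -> P2. 4 ppages; refcounts: pp0:3 pp1:3 pp2:3 pp3:3
Op 3: fork(P1) -> P3. 4 ppages; refcounts: pp0:4 pp1:4 pp2:4 pp3:4
Op 4: read(P0, v0) -> 14. No state change.
Op 5: write(P2, v2, 124). refcount(pp2)=4>1 -> COPY to pp4. 5 ppages; refcounts: pp0:4 pp1:4 pp2:3 pp3:4 pp4:1
Op 6: write(P2, v0, 170). refcount(pp0)=4>1 -> COPY to pp5. 6 ppages; refcounts: pp0:3 pp1:4 pp2:3 pp3:4 pp4:1 pp5:1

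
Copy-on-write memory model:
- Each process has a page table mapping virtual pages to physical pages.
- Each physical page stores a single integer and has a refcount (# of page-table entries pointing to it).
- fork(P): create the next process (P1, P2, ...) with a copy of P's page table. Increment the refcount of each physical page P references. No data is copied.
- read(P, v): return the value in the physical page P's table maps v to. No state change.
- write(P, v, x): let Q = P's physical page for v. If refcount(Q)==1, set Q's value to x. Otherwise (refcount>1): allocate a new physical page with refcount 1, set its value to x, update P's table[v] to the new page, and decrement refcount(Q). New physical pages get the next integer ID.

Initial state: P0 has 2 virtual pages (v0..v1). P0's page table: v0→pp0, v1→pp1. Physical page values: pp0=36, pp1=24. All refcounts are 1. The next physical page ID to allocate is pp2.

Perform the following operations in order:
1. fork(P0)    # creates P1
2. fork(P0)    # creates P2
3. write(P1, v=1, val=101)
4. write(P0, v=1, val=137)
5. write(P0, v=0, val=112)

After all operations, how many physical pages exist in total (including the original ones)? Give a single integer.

Answer: 5

Derivation:
Op 1: fork(P0) -> P1. 2 ppages; refcounts: pp0:2 pp1:2
Op 2: fork(P0) -> P2. 2 ppages; refcounts: pp0:3 pp1:3
Op 3: write(P1, v1, 101). refcount(pp1)=3>1 -> COPY to pp2. 3 ppages; refcounts: pp0:3 pp1:2 pp2:1
Op 4: write(P0, v1, 137). refcount(pp1)=2>1 -> COPY to pp3. 4 ppages; refcounts: pp0:3 pp1:1 pp2:1 pp3:1
Op 5: write(P0, v0, 112). refcount(pp0)=3>1 -> COPY to pp4. 5 ppages; refcounts: pp0:2 pp1:1 pp2:1 pp3:1 pp4:1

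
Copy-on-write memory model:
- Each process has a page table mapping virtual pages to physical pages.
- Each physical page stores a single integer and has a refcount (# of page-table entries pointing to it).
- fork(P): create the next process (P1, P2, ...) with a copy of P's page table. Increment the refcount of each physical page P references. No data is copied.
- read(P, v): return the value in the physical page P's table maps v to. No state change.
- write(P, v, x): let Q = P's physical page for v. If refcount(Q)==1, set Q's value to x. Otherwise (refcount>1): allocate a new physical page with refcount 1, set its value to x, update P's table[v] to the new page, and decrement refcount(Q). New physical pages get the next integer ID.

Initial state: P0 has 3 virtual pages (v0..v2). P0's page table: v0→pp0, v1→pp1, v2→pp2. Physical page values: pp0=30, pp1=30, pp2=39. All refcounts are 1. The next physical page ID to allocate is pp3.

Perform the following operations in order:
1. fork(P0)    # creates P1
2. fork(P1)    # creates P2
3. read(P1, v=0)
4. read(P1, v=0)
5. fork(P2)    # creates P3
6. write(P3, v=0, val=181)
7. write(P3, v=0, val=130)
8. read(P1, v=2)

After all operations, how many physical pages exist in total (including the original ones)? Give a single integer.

Answer: 4

Derivation:
Op 1: fork(P0) -> P1. 3 ppages; refcounts: pp0:2 pp1:2 pp2:2
Op 2: fork(P1) -> P2. 3 ppages; refcounts: pp0:3 pp1:3 pp2:3
Op 3: read(P1, v0) -> 30. No state change.
Op 4: read(P1, v0) -> 30. No state change.
Op 5: fork(P2) -> P3. 3 ppages; refcounts: pp0:4 pp1:4 pp2:4
Op 6: write(P3, v0, 181). refcount(pp0)=4>1 -> COPY to pp3. 4 ppages; refcounts: pp0:3 pp1:4 pp2:4 pp3:1
Op 7: write(P3, v0, 130). refcount(pp3)=1 -> write in place. 4 ppages; refcounts: pp0:3 pp1:4 pp2:4 pp3:1
Op 8: read(P1, v2) -> 39. No state change.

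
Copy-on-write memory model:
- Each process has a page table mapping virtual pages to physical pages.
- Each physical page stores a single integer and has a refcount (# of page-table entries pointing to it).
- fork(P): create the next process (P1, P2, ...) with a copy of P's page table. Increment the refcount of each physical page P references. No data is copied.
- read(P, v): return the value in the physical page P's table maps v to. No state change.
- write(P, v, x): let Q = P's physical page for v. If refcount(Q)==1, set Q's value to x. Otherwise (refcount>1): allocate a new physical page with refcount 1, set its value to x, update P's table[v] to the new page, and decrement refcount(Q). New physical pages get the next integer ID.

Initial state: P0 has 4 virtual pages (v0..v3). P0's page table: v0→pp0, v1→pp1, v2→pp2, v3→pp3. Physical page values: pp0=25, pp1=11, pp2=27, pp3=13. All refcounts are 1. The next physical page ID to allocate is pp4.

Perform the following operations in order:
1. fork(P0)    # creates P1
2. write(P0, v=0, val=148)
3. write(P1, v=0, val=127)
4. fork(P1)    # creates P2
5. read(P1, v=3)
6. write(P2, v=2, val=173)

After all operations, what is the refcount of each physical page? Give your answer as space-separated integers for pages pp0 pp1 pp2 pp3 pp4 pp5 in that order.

Answer: 2 3 2 3 1 1

Derivation:
Op 1: fork(P0) -> P1. 4 ppages; refcounts: pp0:2 pp1:2 pp2:2 pp3:2
Op 2: write(P0, v0, 148). refcount(pp0)=2>1 -> COPY to pp4. 5 ppages; refcounts: pp0:1 pp1:2 pp2:2 pp3:2 pp4:1
Op 3: write(P1, v0, 127). refcount(pp0)=1 -> write in place. 5 ppages; refcounts: pp0:1 pp1:2 pp2:2 pp3:2 pp4:1
Op 4: fork(P1) -> P2. 5 ppages; refcounts: pp0:2 pp1:3 pp2:3 pp3:3 pp4:1
Op 5: read(P1, v3) -> 13. No state change.
Op 6: write(P2, v2, 173). refcount(pp2)=3>1 -> COPY to pp5. 6 ppages; refcounts: pp0:2 pp1:3 pp2:2 pp3:3 pp4:1 pp5:1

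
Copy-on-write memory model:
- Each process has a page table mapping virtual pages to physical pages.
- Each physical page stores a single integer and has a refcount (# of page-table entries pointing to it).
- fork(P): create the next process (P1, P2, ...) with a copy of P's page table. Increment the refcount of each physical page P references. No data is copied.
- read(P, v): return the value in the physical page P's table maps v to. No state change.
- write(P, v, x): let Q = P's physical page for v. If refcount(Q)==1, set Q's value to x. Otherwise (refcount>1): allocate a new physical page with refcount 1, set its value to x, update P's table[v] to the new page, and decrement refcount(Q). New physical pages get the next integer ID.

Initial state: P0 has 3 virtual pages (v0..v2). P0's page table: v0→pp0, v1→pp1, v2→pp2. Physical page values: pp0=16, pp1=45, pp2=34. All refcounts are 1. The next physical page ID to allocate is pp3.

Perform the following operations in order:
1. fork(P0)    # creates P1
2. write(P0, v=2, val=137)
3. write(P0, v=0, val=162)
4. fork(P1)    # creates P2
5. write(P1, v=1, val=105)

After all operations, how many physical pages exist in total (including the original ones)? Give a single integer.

Op 1: fork(P0) -> P1. 3 ppages; refcounts: pp0:2 pp1:2 pp2:2
Op 2: write(P0, v2, 137). refcount(pp2)=2>1 -> COPY to pp3. 4 ppages; refcounts: pp0:2 pp1:2 pp2:1 pp3:1
Op 3: write(P0, v0, 162). refcount(pp0)=2>1 -> COPY to pp4. 5 ppages; refcounts: pp0:1 pp1:2 pp2:1 pp3:1 pp4:1
Op 4: fork(P1) -> P2. 5 ppages; refcounts: pp0:2 pp1:3 pp2:2 pp3:1 pp4:1
Op 5: write(P1, v1, 105). refcount(pp1)=3>1 -> COPY to pp5. 6 ppages; refcounts: pp0:2 pp1:2 pp2:2 pp3:1 pp4:1 pp5:1

Answer: 6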